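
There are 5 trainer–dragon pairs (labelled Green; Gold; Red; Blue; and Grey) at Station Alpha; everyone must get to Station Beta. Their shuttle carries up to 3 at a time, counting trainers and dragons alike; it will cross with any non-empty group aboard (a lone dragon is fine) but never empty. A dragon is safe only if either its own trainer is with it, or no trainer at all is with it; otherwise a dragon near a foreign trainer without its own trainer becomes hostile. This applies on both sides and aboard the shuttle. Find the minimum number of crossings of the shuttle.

Counting alone: each trip to Station Beta takes at most 3 across and each return brings at least 1 back, so after t trips out (and t−1 returns) at most 3t − (t−1) of the 10 are across; that first reaches 10 at t = 5, so at least 9 crossings are needed.
The safety rule pushes this higher. Following every safe sequence of crossings, the most of the 10 that can be at Station Beta as the shuttle arrives there on crossing 9 is 9 — never all 10.
So no plan with fewer than 11 crossings exists, and this one achieves 11:
1. dragon Green and trainer Green cross → Station Beta.
2. trainer Green crosses ← Station Alpha.
3. dragon Blue, dragon Gold, and dragon Red cross → Station Beta.
4. dragon Green crosses ← Station Alpha.
5. trainer Blue, trainer Gold, and trainer Red cross → Station Beta.
6. dragon Gold and trainer Gold cross ← Station Alpha.
7. trainer Gold, trainer Green, and trainer Grey cross → Station Beta.
8. dragon Red crosses ← Station Alpha.
9. dragon Gold and dragon Green cross → Station Beta.
10. dragon Green crosses ← Station Alpha.
11. dragon Green, dragon Grey, and dragon Red cross → Station Beta.

11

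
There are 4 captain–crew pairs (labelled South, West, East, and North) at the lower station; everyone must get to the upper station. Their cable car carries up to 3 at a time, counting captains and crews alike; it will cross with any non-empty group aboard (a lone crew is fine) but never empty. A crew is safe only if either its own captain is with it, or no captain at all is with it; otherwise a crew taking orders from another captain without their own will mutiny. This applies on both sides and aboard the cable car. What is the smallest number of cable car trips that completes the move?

9

Counting alone: each trip to the upper station takes at most 3 across and each return brings at least 1 back, so after t trips out (and t−1 returns) at most 3t − (t−1) of the 8 are across; that first reaches 8 at t = 4, so at least 7 crossings are needed.
The safety rule pushes this higher. Following every safe sequence of crossings, the most of the 8 that can be at the upper station as the cable car arrives there on crossing 7 is 7 — never all 8.
So no plan with fewer than 9 crossings exists, and this one achieves 9:
1. captain South and crew South cross → the upper station.
2. captain South crosses ← the lower station.
3. captain South, captain West, and crew West cross → the upper station.
4. captain South and crew South cross ← the lower station.
5. captain East, captain North, and captain South cross → the upper station.
6. crew West crosses ← the lower station.
7. crew South and crew West cross → the upper station.
8. crew South crosses ← the lower station.
9. crew East, crew North, and crew South cross → the upper station.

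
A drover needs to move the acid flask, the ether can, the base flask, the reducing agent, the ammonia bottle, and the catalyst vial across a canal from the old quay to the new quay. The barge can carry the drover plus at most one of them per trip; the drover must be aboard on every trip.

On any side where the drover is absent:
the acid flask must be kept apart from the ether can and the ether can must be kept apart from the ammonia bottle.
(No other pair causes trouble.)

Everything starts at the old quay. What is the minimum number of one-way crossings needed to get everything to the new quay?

Counting alone: the drover can take at most 1 across per trip to the new quay, so moving all 6 needs at least 6 loaded trips out, with a return between consecutive ones — at least 11 crossings.
The safety rule pushes this higher. Following every safe sequence of crossings, the most of the 6 that can be at the new quay as the barge arrives there on crossing 11 is 5 — never all 6.
So no plan with fewer than 13 crossings exists, and this one achieves 13:
1. Drover goes to the new quay with the ether can.
2. Drover goes back to the old quay alone.
3. Drover goes to the new quay with the acid flask.
4. Drover goes back to the old quay with the ether can.
5. Drover goes to the new quay with the ammonia bottle.
6. Drover goes back to the old quay alone.
7. Drover goes to the new quay with the base flask.
8. Drover goes back to the old quay alone.
9. Drover goes to the new quay with the reducing agent.
10. Drover goes back to the old quay alone.
11. Drover goes to the new quay with the catalyst vial.
12. Drover goes back to the old quay alone.
13. Drover goes to the new quay with the ether can.

13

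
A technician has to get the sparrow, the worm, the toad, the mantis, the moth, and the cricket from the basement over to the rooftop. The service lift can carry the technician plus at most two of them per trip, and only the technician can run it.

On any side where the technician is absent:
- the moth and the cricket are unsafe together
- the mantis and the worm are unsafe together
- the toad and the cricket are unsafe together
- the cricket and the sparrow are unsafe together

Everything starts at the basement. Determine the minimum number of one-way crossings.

Counting alone: the technician can take at most 2 across per trip to the rooftop, so moving all 6 needs at least 3 loaded trips out, with a return between consecutive ones — at least 5 crossings.
The safety rule pushes this higher. Following every safe sequence of crossings, the most of the 6 that can be at the rooftop as the service lift arrives there on crossing 5 is 5 — never all 6.
So no plan with fewer than 7 crossings exists, and this one achieves 7:
1. Technician goes to the rooftop with the cricket and the worm.  [the basement: the mantis, the moth, the sparrow, the toad | the rooftop: the cricket, the worm]
2. Technician goes back to the basement alone.  [the basement: the mantis, the moth, the sparrow, the toad | the rooftop: the cricket, the worm]
3. Technician goes to the rooftop with the sparrow.  [the basement: the mantis, the moth, the toad | the rooftop: the cricket, the sparrow, the worm]
4. Technician goes back to the basement with the cricket.  [the basement: the cricket, the mantis, the moth, the toad | the rooftop: the sparrow, the worm]
5. Technician goes to the rooftop with the moth and the toad.  [the basement: the cricket, the mantis | the rooftop: the moth, the sparrow, the toad, the worm]
6. Technician goes back to the basement alone.  [the basement: the cricket, the mantis | the rooftop: the moth, the sparrow, the toad, the worm]
7. Technician goes to the rooftop with the cricket and the mantis.  [the basement: — | the rooftop: the cricket, the mantis, the moth, the sparrow, the toad, the worm]

7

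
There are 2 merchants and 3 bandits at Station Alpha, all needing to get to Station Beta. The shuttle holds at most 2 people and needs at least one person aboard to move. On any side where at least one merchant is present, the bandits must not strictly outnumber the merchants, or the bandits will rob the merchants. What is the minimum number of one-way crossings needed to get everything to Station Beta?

impossible

The bandits already outnumber the merchants at Station Alpha before anyone moves, so the starting position itself is disallowed.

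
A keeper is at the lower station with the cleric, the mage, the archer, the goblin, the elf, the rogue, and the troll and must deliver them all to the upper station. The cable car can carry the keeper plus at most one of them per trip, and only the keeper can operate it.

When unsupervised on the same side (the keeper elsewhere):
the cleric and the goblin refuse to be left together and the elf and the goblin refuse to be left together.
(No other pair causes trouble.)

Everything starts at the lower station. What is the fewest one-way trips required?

15

Counting alone: the keeper can take at most 1 across per trip to the upper station, so moving all 7 needs at least 7 loaded trips out, with a return between consecutive ones — at least 13 crossings.
The safety rule pushes this higher. Following every safe sequence of crossings, the most of the 7 that can be at the upper station as the cable car arrives there on crossing 13 is 6 — never all 7.
So no plan with fewer than 15 crossings exists, and this one achieves 15:
1. Keeper goes to the upper station with the goblin.  [the lower station: the archer, the cleric, the elf, the mage, the rogue, the troll | the upper station: the goblin]
2. Keeper goes back to the lower station alone.  [the lower station: the archer, the cleric, the elf, the mage, the rogue, the troll | the upper station: the goblin]
3. Keeper goes to the upper station with the cleric.  [the lower station: the archer, the elf, the mage, the rogue, the troll | the upper station: the cleric, the goblin]
4. Keeper goes back to the lower station with the goblin.  [the lower station: the archer, the elf, the goblin, the mage, the rogue, the troll | the upper station: the cleric]
5. Keeper goes to the upper station with the elf.  [the lower station: the archer, the goblin, the mage, the rogue, the troll | the upper station: the cleric, the elf]
6. Keeper goes back to the lower station alone.  [the lower station: the archer, the goblin, the mage, the rogue, the troll | the upper station: the cleric, the elf]
7. Keeper goes to the upper station with the mage.  [the lower station: the archer, the goblin, the rogue, the troll | the upper station: the cleric, the elf, the mage]
8. Keeper goes back to the lower station alone.  [the lower station: the archer, the goblin, the rogue, the troll | the upper station: the cleric, the elf, the mage]
9. Keeper goes to the upper station with the archer.  [the lower station: the goblin, the rogue, the troll | the upper station: the archer, the cleric, the elf, the mage]
10. Keeper goes back to the lower station alone.  [the lower station: the goblin, the rogue, the troll | the upper station: the archer, the cleric, the elf, the mage]
11. Keeper goes to the upper station with the rogue.  [the lower station: the goblin, the troll | the upper station: the archer, the cleric, the elf, the mage, the rogue]
12. Keeper goes back to the lower station alone.  [the lower station: the goblin, the troll | the upper station: the archer, the cleric, the elf, the mage, the rogue]
13. Keeper goes to the upper station with the troll.  [the lower station: the goblin | the upper station: the archer, the cleric, the elf, the mage, the rogue, the troll]
14. Keeper goes back to the lower station alone.  [the lower station: the goblin | the upper station: the archer, the cleric, the elf, the mage, the rogue, the troll]
15. Keeper goes to the upper station with the goblin.  [the lower station: — | the upper station: the archer, the cleric, the elf, the goblin, the mage, the rogue, the troll]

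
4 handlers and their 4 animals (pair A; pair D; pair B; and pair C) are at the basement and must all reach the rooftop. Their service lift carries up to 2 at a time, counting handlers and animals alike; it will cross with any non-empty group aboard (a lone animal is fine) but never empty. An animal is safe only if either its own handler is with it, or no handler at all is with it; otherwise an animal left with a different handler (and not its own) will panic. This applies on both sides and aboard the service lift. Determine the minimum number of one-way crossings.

Following every safe sequence of crossings from the start, the most of the 8 that can be at the rooftop as the service lift arrives there on crossings 1, 3, 5 is 2, 3, 4 respectively; the best ever achieved is 4 of 8.
From crossing 7 on, no configuration arises that was not already reachable earlier: only 44 distinct safe configurations (who is on which side, and where the service lift is) can ever be reached, none of them has everyone across, and every continuation just revisits them. So no valid plan exists.

impossible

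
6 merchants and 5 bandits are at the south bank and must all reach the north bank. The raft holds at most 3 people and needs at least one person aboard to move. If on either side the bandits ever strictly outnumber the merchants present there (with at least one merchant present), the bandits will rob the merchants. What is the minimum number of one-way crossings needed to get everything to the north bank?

Counting alone: each trip to the north bank takes at most 3 across and each return brings at least 1 back, so after t trips out (and t−1 returns) at most 3t − (t−1) of the 11 are across; that first reaches 11 at t = 5, so at least 9 crossings are needed.
The plan below uses exactly 9 crossings, so it is optimal:
1. 3 bandits → the north bank.  (the south bank: 6M 2B; the north bank: 0M 3B)
2. 1 bandit ← the south bank.  (the south bank: 6M 3B; the north bank: 0M 2B)
3. 3 merchants → the north bank.  (the south bank: 3M 3B; the north bank: 3M 2B)
4. 1 merchant ← the south bank.  (the south bank: 4M 3B; the north bank: 2M 2B)
5. 2 merchants and 1 bandit → the north bank.  (the south bank: 2M 2B; the north bank: 4M 3B)
6. 1 merchant ← the south bank.  (the south bank: 3M 2B; the north bank: 3M 3B)
7. 2 merchants and 1 bandit → the north bank.  (the south bank: 1M 1B; the north bank: 5M 4B)
8. 1 merchant ← the south bank.  (the south bank: 2M 1B; the north bank: 4M 4B)
9. 2 merchants and 1 bandit → the north bank.  (the south bank: 0M 0B; the north bank: 6M 5B)

9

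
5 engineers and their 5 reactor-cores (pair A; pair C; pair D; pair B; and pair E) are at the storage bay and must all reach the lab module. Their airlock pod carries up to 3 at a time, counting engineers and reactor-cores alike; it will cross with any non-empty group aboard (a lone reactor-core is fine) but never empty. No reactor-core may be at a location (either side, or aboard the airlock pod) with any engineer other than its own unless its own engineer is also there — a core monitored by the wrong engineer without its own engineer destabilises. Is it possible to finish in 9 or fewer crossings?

Counting alone: each trip to the lab module takes at most 3 across and each return brings at least 1 back, so after t trips out (and t−1 returns) at most 3t − (t−1) of the 10 are across; that first reaches 10 at t = 5, so at least 9 crossings are needed.
The safety rule pushes this higher. Following every safe sequence of crossings, the most of the 10 that can be at the lab module as the airlock pod arrives there on crossing 9 is 9 — never all 10.
So the move cannot be finished within 9 crossings. (The shortest complete plan takes 11:)
1. engineer A and reactor-core A cross → the lab module.
2. engineer A crosses ← the storage bay.
3. reactor-core B, reactor-core C, and reactor-core D cross → the lab module.
4. reactor-core A crosses ← the storage bay.
5. engineer B, engineer C, and engineer D cross → the lab module.
6. engineer C and reactor-core C cross ← the storage bay.
7. engineer A, engineer C, and engineer E cross → the lab module.
8. reactor-core D crosses ← the storage bay.
9. reactor-core A and reactor-core C cross → the lab module.
10. reactor-core A crosses ← the storage bay.
11. reactor-core A, reactor-core D, and reactor-core E cross → the lab module.

No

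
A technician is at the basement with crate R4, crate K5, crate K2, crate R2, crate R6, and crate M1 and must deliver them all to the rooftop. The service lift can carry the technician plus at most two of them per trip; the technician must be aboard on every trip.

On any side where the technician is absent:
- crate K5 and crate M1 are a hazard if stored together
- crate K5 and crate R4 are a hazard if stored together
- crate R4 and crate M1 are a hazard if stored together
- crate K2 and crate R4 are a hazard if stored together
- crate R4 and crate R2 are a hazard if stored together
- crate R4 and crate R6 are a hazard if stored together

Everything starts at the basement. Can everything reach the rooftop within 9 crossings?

Yes

Yes — this plan uses 9 crossings (≤ 9):
1. Technician goes to the rooftop with crate K5 and crate R4.  [the basement: crate K2, crate M1, crate R2, crate R6 | the rooftop: crate K5, crate R4]
2. Technician goes back to the basement with crate R4.  [the basement: crate K2, crate M1, crate R2, crate R4, crate R6 | the rooftop: crate K5]
3. Technician goes to the rooftop with crate K2 and crate R4.  [the basement: crate M1, crate R2, crate R6 | the rooftop: crate K2, crate K5, crate R4]
4. Technician goes back to the basement with crate R4.  [the basement: crate M1, crate R2, crate R4, crate R6 | the rooftop: crate K2, crate K5]
5. Technician goes to the rooftop with crate R2 and crate R4.  [the basement: crate M1, crate R6 | the rooftop: crate K2, crate K5, crate R2, crate R4]
6. Technician goes back to the basement with crate R4.  [the basement: crate M1, crate R4, crate R6 | the rooftop: crate K2, crate K5, crate R2]
7. Technician goes to the rooftop with crate R4 and crate R6.  [the basement: crate M1 | the rooftop: crate K2, crate K5, crate R2, crate R4, crate R6]
8. Technician goes back to the basement with crate R4.  [the basement: crate M1, crate R4 | the rooftop: crate K2, crate K5, crate R2, crate R6]
9. Technician goes to the rooftop with crate M1 and crate R4.  [the basement: — | the rooftop: crate K2, crate K5, crate M1, crate R2, crate R4, crate R6]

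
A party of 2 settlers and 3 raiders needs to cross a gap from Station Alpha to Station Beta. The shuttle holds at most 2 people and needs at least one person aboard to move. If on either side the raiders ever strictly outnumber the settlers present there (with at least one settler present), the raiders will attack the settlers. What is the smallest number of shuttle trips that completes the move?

The raiders already outnumber the settlers at Station Alpha before anyone moves, so the starting position itself is disallowed.

impossible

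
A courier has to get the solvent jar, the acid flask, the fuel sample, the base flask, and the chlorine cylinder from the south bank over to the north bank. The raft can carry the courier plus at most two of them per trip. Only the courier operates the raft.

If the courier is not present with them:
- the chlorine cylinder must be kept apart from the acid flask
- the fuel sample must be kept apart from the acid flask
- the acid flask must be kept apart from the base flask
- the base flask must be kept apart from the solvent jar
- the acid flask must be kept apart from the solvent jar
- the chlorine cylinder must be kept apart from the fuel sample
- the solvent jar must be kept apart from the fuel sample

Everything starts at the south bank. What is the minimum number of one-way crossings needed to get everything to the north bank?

impossible

Whatever the first load, the items left behind include a forbidden pair without the courier. No opening move is safe, so no plan exists.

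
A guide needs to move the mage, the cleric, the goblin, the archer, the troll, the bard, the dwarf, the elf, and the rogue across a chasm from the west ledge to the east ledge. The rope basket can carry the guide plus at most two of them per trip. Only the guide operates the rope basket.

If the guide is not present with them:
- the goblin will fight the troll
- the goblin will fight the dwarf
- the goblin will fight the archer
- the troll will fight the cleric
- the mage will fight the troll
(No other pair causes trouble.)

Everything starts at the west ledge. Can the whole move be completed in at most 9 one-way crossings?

No

Counting alone: the guide can take at most 2 across per trip to the east ledge, so moving all 9 needs at least 5 loaded trips out, with a return between consecutive ones — at least 9 crossings.
The safety rule pushes this higher. Following every safe sequence of crossings, the most of the 9 that can be at the east ledge as the rope basket arrives there on crossing 9 is 8 — never all 9.
So the move cannot be finished within 9 crossings. (The shortest complete plan takes 11:)
1. Guide goes to the east ledge with the goblin and the troll.
2. Guide goes back to the west ledge with the goblin.
3. Guide goes to the east ledge with the goblin and the mage.
4. Guide goes back to the west ledge with the troll.
5. Guide goes to the east ledge with the bard and the cleric.
6. Guide goes back to the west ledge alone.
7. Guide goes to the east ledge with the elf and the rogue.
8. Guide goes back to the west ledge alone.
9. Guide goes to the east ledge with the archer and the dwarf.
10. Guide goes back to the west ledge with the goblin.
11. Guide goes to the east ledge with the goblin and the troll.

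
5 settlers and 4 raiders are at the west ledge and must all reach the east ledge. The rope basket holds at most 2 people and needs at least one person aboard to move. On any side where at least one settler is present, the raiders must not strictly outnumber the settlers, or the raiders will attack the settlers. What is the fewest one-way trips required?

Counting alone: each trip to the east ledge takes at most 2 across and each return brings at least 1 back, so after t trips out (and t−1 returns) at most 2t − (t−1) of the 9 are across; that first reaches 9 at t = 8, so at least 15 crossings are needed.
The plan below uses exactly 15 crossings, so it is optimal:
1. 2 raiders → the east ledge.  (the west ledge: 5S 2R; the east ledge: 0S 2R)
2. 1 raider ← the west ledge.  (the west ledge: 5S 3R; the east ledge: 0S 1R)
3. 2 raiders → the east ledge.  (the west ledge: 5S 1R; the east ledge: 0S 3R)
4. 1 raider ← the west ledge.  (the west ledge: 5S 2R; the east ledge: 0S 2R)
5. 2 settlers → the east ledge.  (the west ledge: 3S 2R; the east ledge: 2S 2R)
6. 1 raider ← the west ledge.  (the west ledge: 3S 3R; the east ledge: 2S 1R)
7. 1 settler and 1 raider → the east ledge.  (the west ledge: 2S 2R; the east ledge: 3S 2R)
8. 1 settler ← the west ledge.  (the west ledge: 3S 2R; the east ledge: 2S 2R)
9. 1 settler and 1 raider → the east ledge.  (the west ledge: 2S 1R; the east ledge: 3S 3R)
10. 1 raider ← the west ledge.  (the west ledge: 2S 2R; the east ledge: 3S 2R)
11. 1 settler and 1 raider → the east ledge.  (the west ledge: 1S 1R; the east ledge: 4S 3R)
12. 1 settler ← the west ledge.  (the west ledge: 2S 1R; the east ledge: 3S 3R)
13. 1 settler and 1 raider → the east ledge.  (the west ledge: 1S 0R; the east ledge: 4S 4R)
14. 1 raider ← the west ledge.  (the west ledge: 1S 1R; the east ledge: 4S 3R)
15. 1 settler and 1 raider → the east ledge.  (the west ledge: 0S 0R; the east ledge: 5S 4R)

15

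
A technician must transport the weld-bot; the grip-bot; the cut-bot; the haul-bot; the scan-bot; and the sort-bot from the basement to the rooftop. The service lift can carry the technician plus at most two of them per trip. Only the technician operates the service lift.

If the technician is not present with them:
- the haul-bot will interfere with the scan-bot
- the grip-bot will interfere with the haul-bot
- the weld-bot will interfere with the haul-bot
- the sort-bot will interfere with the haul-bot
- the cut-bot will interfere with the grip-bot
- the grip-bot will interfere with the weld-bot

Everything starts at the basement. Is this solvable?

1. Technician goes to the rooftop with the grip-bot and the haul-bot.  [the basement: the cut-bot, the scan-bot, the sort-bot, the weld-bot | the rooftop: the grip-bot, the haul-bot]
2. Technician goes back to the basement with the grip-bot.  [the basement: the cut-bot, the grip-bot, the scan-bot, the sort-bot, the weld-bot | the rooftop: the haul-bot]
3. Technician goes to the rooftop with the cut-bot and the weld-bot.  [the basement: the grip-bot, the scan-bot, the sort-bot | the rooftop: the cut-bot, the haul-bot, the weld-bot]
4. Technician goes back to the basement with the weld-bot.  [the basement: the grip-bot, the scan-bot, the sort-bot, the weld-bot | the rooftop: the cut-bot, the haul-bot]
5. Technician goes to the rooftop with the scan-bot and the weld-bot.  [the basement: the grip-bot, the sort-bot | the rooftop: the cut-bot, the haul-bot, the scan-bot, the weld-bot]
6. Technician goes back to the basement with the haul-bot.  [the basement: the grip-bot, the haul-bot, the sort-bot | the rooftop: the cut-bot, the scan-bot, the weld-bot]
7. Technician goes to the rooftop with the grip-bot and the sort-bot.  [the basement: the haul-bot | the rooftop: the cut-bot, the grip-bot, the scan-bot, the sort-bot, the weld-bot]
8. Technician goes back to the basement with the grip-bot.  [the basement: the grip-bot, the haul-bot | the rooftop: the cut-bot, the scan-bot, the sort-bot, the weld-bot]
9. Technician goes to the rooftop with the grip-bot and the haul-bot.  [the basement: — | the rooftop: the cut-bot, the grip-bot, the haul-bot, the scan-bot, the sort-bot, the weld-bot]

Yes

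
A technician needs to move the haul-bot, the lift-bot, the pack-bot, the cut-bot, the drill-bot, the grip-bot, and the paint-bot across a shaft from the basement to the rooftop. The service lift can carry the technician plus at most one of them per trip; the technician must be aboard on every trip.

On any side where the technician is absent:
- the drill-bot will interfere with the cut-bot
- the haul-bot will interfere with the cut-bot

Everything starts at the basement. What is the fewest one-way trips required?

15

Counting alone: the technician can take at most 1 across per trip to the rooftop, so moving all 7 needs at least 7 loaded trips out, with a return between consecutive ones — at least 13 crossings.
The safety rule pushes this higher. Following every safe sequence of crossings, the most of the 7 that can be at the rooftop as the service lift arrives there on crossing 13 is 6 — never all 7.
So no plan with fewer than 15 crossings exists, and this one achieves 15:
1. Technician goes to the rooftop with the cut-bot.  [the basement: the drill-bot, the grip-bot, the haul-bot, the lift-bot, the pack-bot, the paint-bot | the rooftop: the cut-bot]
2. Technician goes back to the basement alone.  [the basement: the drill-bot, the grip-bot, the haul-bot, the lift-bot, the pack-bot, the paint-bot | the rooftop: the cut-bot]
3. Technician goes to the rooftop with the haul-bot.  [the basement: the drill-bot, the grip-bot, the lift-bot, the pack-bot, the paint-bot | the rooftop: the cut-bot, the haul-bot]
4. Technician goes back to the basement with the cut-bot.  [the basement: the cut-bot, the drill-bot, the grip-bot, the lift-bot, the pack-bot, the paint-bot | the rooftop: the haul-bot]
5. Technician goes to the rooftop with the drill-bot.  [the basement: the cut-bot, the grip-bot, the lift-bot, the pack-bot, the paint-bot | the rooftop: the drill-bot, the haul-bot]
6. Technician goes back to the basement alone.  [the basement: the cut-bot, the grip-bot, the lift-bot, the pack-bot, the paint-bot | the rooftop: the drill-bot, the haul-bot]
7. Technician goes to the rooftop with the lift-bot.  [the basement: the cut-bot, the grip-bot, the pack-bot, the paint-bot | the rooftop: the drill-bot, the haul-bot, the lift-bot]
8. Technician goes back to the basement alone.  [the basement: the cut-bot, the grip-bot, the pack-bot, the paint-bot | the rooftop: the drill-bot, the haul-bot, the lift-bot]
9. Technician goes to the rooftop with the pack-bot.  [the basement: the cut-bot, the grip-bot, the paint-bot | the rooftop: the drill-bot, the haul-bot, the lift-bot, the pack-bot]
10. Technician goes back to the basement alone.  [the basement: the cut-bot, the grip-bot, the paint-bot | the rooftop: the drill-bot, the haul-bot, the lift-bot, the pack-bot]
11. Technician goes to the rooftop with the grip-bot.  [the basement: the cut-bot, the paint-bot | the rooftop: the drill-bot, the grip-bot, the haul-bot, the lift-bot, the pack-bot]
12. Technician goes back to the basement alone.  [the basement: the cut-bot, the paint-bot | the rooftop: the drill-bot, the grip-bot, the haul-bot, the lift-bot, the pack-bot]
13. Technician goes to the rooftop with the paint-bot.  [the basement: the cut-bot | the rooftop: the drill-bot, the grip-bot, the haul-bot, the lift-bot, the pack-bot, the paint-bot]
14. Technician goes back to the basement alone.  [the basement: the cut-bot | the rooftop: the drill-bot, the grip-bot, the haul-bot, the lift-bot, the pack-bot, the paint-bot]
15. Technician goes to the rooftop with the cut-bot.  [the basement: — | the rooftop: the cut-bot, the drill-bot, the grip-bot, the haul-bot, the lift-bot, the pack-bot, the paint-bot]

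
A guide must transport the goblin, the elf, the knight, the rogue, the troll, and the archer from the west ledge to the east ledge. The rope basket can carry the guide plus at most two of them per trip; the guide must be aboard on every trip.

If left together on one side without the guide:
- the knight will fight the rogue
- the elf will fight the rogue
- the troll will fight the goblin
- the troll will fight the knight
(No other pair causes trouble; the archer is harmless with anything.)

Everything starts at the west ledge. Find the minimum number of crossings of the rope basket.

Counting alone: the guide can take at most 2 across per trip to the east ledge, so moving all 6 needs at least 3 loaded trips out, with a return between consecutive ones — at least 5 crossings.
The safety rule pushes this higher. Following every safe sequence of crossings, the most of the 6 that can be at the east ledge as the rope basket arrives there on crossing 5 is 5 — never all 6.
So no plan with fewer than 7 crossings exists, and this one achieves 7:
1. Guide goes to the east ledge with the rogue and the troll.  [the west ledge: the archer, the elf, the goblin, the knight | the east ledge: the rogue, the troll]
2. Guide goes back to the west ledge alone.  [the west ledge: the archer, the elf, the goblin, the knight | the east ledge: the rogue, the troll]
3. Guide goes to the east ledge with the elf and the goblin.  [the west ledge: the archer, the knight | the east ledge: the elf, the goblin, the rogue, the troll]
4. Guide goes back to the west ledge with the rogue and the troll.  [the west ledge: the archer, the knight, the rogue, the troll | the east ledge: the elf, the goblin]
5. Guide goes to the east ledge with the archer and the knight.  [the west ledge: the rogue, the troll | the east ledge: the archer, the elf, the goblin, the knight]
6. Guide goes back to the west ledge alone.  [the west ledge: the rogue, the troll | the east ledge: the archer, the elf, the goblin, the knight]
7. Guide goes to the east ledge with the rogue and the troll.  [the west ledge: — | the east ledge: the archer, the elf, the goblin, the knight, the rogue, the troll]

7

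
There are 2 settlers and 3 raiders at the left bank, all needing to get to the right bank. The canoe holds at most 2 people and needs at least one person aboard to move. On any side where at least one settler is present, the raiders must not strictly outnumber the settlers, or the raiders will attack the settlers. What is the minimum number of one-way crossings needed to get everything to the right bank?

The raiders already outnumber the settlers at the left bank before anyone moves, so the starting position itself is disallowed.

impossible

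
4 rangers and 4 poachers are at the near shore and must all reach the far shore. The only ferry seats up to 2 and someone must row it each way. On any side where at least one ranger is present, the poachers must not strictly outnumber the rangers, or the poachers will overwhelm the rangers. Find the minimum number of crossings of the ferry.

Following every safe sequence of crossings from the start, the most of the 8 that can be at the far shore as the ferry arrives there on crossings 1, 3, 5 is 2, 3, 4 respectively; the best ever achieved is 4 of 8.
From crossing 7 on, no configuration arises that was not already reachable earlier: only 11 distinct safe configurations (who is on which side, and where the ferry is) can ever be reached, none of them has everyone across, and every continuation just revisits them. They are: 0 rangers + 0 poachers across (ferry back at the start); 0 rangers + 1 poacher across (ferry there); 0 rangers + 1 poacher across (ferry back at the start); 0 rangers + 2 poachers across (ferry there); 0 rangers + 2 poachers across (ferry back at the start); 0 rangers + 3 poachers across (ferry there); 0 rangers + 3 poachers across (ferry back at the start); 0 rangers + 4 poachers across (ferry there); 1 ranger + 1 poacher across (ferry there); 1 ranger + 1 poacher across (ferry back at the start); 2 rangers + 2 poachers across (ferry there). So no valid plan exists.

impossible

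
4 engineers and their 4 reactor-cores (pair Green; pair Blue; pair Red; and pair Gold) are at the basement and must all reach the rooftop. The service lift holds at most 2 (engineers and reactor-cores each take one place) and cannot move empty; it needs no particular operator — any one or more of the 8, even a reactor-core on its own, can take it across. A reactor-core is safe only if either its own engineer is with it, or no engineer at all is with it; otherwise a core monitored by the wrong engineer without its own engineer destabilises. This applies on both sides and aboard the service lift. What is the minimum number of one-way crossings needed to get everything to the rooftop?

impossible

Following every safe sequence of crossings from the start, the most of the 8 that can be at the rooftop as the service lift arrives there on crossings 1, 3, 5 is 2, 3, 4 respectively; the best ever achieved is 4 of 8.
From crossing 7 on, no configuration arises that was not already reachable earlier: only 44 distinct safe configurations (who is on which side, and where the service lift is) can ever be reached, none of them has everyone across, and every continuation just revisits them. So no valid plan exists.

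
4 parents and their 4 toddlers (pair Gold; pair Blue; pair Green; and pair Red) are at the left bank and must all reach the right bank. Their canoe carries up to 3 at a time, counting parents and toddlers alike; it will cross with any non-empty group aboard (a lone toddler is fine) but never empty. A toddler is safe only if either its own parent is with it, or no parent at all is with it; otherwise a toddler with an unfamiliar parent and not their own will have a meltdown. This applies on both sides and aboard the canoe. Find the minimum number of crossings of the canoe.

Counting alone: each trip to the right bank takes at most 3 across and each return brings at least 1 back, so after t trips out (and t−1 returns) at most 3t − (t−1) of the 8 are across; that first reaches 8 at t = 4, so at least 7 crossings are needed.
The safety rule pushes this higher. Following every safe sequence of crossings, the most of the 8 that can be at the right bank as the canoe arrives there on crossing 7 is 7 — never all 8.
So no plan with fewer than 9 crossings exists, and this one achieves 9:
1. parent Gold and toddler Gold cross → the right bank.
2. parent Gold crosses ← the left bank.
3. parent Blue, parent Gold, and toddler Blue cross → the right bank.
4. parent Gold and toddler Gold cross ← the left bank.
5. parent Gold, parent Green, and parent Red cross → the right bank.
6. toddler Blue crosses ← the left bank.
7. toddler Blue and toddler Gold cross → the right bank.
8. toddler Gold crosses ← the left bank.
9. toddler Gold, toddler Green, and toddler Red cross → the right bank.

9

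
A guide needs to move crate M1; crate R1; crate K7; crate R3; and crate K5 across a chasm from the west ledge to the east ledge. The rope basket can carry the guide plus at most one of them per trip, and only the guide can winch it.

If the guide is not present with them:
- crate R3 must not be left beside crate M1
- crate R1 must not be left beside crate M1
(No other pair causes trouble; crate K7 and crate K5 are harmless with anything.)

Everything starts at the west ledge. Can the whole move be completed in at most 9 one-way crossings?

Counting alone: the guide can take at most 1 across per trip to the east ledge, so moving all 5 needs at least 5 loaded trips out, with a return between consecutive ones — at least 9 crossings.
The safety rule pushes this higher. Following every safe sequence of crossings, the most of the 5 that can be at the east ledge as the rope basket arrives there on crossing 9 is 4 — never all 5.
So the move cannot be finished within 9 crossings. (The shortest complete plan takes 11:)
1. Guide goes to the east ledge with crate M1.
2. Guide goes back to the west ledge alone.
3. Guide goes to the east ledge with crate R1.
4. Guide goes back to the west ledge with crate M1.
5. Guide goes to the east ledge with crate R3.
6. Guide goes back to the west ledge alone.
7. Guide goes to the east ledge with crate K7.
8. Guide goes back to the west ledge alone.
9. Guide goes to the east ledge with crate K5.
10. Guide goes back to the west ledge alone.
11. Guide goes to the east ledge with crate M1.

No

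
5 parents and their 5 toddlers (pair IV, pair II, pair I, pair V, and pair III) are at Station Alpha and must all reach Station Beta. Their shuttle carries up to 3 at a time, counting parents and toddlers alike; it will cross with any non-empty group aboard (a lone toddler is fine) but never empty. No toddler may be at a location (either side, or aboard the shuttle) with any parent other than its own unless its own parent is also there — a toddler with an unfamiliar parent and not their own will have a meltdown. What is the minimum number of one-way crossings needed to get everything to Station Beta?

Counting alone: each trip to Station Beta takes at most 3 across and each return brings at least 1 back, so after t trips out (and t−1 returns) at most 3t − (t−1) of the 10 are across; that first reaches 10 at t = 5, so at least 9 crossings are needed.
The safety rule pushes this higher. Following every safe sequence of crossings, the most of the 10 that can be at Station Beta as the shuttle arrives there on crossing 9 is 9 — never all 10.
So no plan with fewer than 11 crossings exists, and this one achieves 11:
1. parent IV and toddler IV cross → Station Beta.
2. parent IV crosses ← Station Alpha.
3. toddler I, toddler II, and toddler V cross → Station Beta.
4. toddler IV crosses ← Station Alpha.
5. parent I, parent II, and parent V cross → Station Beta.
6. parent II and toddler II cross ← Station Alpha.
7. parent II, parent III, and parent IV cross → Station Beta.
8. toddler I crosses ← Station Alpha.
9. toddler II and toddler IV cross → Station Beta.
10. toddler IV crosses ← Station Alpha.
11. toddler I, toddler III, and toddler IV cross → Station Beta.

11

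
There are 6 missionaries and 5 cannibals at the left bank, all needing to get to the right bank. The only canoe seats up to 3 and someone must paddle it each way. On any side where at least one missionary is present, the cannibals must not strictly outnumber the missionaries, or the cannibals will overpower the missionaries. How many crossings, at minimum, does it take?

9

Counting alone: each trip to the right bank takes at most 3 across and each return brings at least 1 back, so after t trips out (and t−1 returns) at most 3t − (t−1) of the 11 are across; that first reaches 11 at t = 5, so at least 9 crossings are needed.
The plan below uses exactly 9 crossings, so it is optimal:
1. 3 cannibals → the right bank.  (the left bank: 6M 2C; the right bank: 0M 3C)
2. 1 cannibal ← the left bank.  (the left bank: 6M 3C; the right bank: 0M 2C)
3. 3 missionaries → the right bank.  (the left bank: 3M 3C; the right bank: 3M 2C)
4. 1 missionary ← the left bank.  (the left bank: 4M 3C; the right bank: 2M 2C)
5. 2 missionaries and 1 cannibal → the right bank.  (the left bank: 2M 2C; the right bank: 4M 3C)
6. 1 missionary ← the left bank.  (the left bank: 3M 2C; the right bank: 3M 3C)
7. 2 missionaries and 1 cannibal → the right bank.  (the left bank: 1M 1C; the right bank: 5M 4C)
8. 1 missionary ← the left bank.  (the left bank: 2M 1C; the right bank: 4M 4C)
9. 2 missionaries and 1 cannibal → the right bank.  (the left bank: 0M 0C; the right bank: 6M 5C)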